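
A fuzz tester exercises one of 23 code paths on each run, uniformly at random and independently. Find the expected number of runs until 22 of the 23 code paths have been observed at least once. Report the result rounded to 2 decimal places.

62.89

Going from k to k+1 distinct takes a geometric number of runs with mean 23/(23-k).
Sum over k = 0,...,21: E = 23/23 + 23/22 + 23/21 + ... + 23/3 + 23/2 = 62.889.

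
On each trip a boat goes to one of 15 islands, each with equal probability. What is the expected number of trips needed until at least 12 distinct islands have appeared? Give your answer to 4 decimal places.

22.2734

Going from k to k+1 distinct takes a geometric number of trips with mean 15/(15-k).
Sum over k = 0,...,11: E = 15/15 + 15/14 + 15/13 + ... + 15/5 + 15/4 = 22.27343.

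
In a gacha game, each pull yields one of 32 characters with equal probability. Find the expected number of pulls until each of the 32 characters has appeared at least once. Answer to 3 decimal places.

Split into phases: going from k distinct to k+1 distinct takes on average 32/(32-k) pulls.
E[T] = 32/32 + 32/31 + 32/30 + ... + 32/2 + 32/1 = 32·H_{32}.
H_{32} = 4.0585, so E[T] = 129.8718.

129.872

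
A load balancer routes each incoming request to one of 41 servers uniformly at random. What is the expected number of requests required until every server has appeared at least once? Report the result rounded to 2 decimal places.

Split into phases: going from k distinct to k+1 distinct takes on average 41/(41-k) requests.
E[T] = 41/41 + 41/40 + 41/39 + ... + 41/2 + 41/1 = 41·H_{41}.
H_{41} = 4.303, so E[T] = 176.420.

176.42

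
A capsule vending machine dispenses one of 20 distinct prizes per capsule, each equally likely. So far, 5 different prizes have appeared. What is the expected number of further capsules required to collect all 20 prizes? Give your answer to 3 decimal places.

The wait to go from k to k+1 distinct prizes is geometric with mean 20/(20-k).
Sum over k = 5,...,19: E = 20/15 + 20/14 + 20/13 + ... + 20/2 + 20/1 = 66.3646.

66.365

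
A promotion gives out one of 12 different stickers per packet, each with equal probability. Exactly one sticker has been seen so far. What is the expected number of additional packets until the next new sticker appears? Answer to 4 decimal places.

1.0909

Each packet yields a new sticker with probability (12-1)/12 = 11/12, so the wait is geometric with mean 12/11.
E = 12/11 = 1.09091.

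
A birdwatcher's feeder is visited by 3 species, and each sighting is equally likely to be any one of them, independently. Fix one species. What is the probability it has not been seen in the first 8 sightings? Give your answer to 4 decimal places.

0.0390

Each sighting misses the fixed species with probability (3-1)/3 = 2/3, independently.
P(still missing after 8) = (2/3)^8 = 0.03902.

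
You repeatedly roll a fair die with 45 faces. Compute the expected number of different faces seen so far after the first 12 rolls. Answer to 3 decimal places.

10.637

For each face, P(seen in 12 rolls) = 1 - (44/45)^12 = 0.2364.
By linearity of expectation, E[distinct seen] = 45·(1 - (44/45)^12) = 10.6367.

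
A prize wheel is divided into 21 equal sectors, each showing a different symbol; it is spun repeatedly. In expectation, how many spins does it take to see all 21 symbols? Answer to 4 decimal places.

Split into phases: going from k distinct to k+1 distinct takes on average 21/(21-k) spins.
E[T] = 21/21 + 21/20 + 21/19 + ... + 21/2 + 21/1 = 21·H_{21}.
H_{21} = 3.64536, so E[T] = 76.55253.

76.5525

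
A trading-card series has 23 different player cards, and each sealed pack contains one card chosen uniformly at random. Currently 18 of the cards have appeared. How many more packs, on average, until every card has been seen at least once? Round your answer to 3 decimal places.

52.517

The wait to go from k to k+1 distinct cards is geometric with mean 23/(23-k).
Sum over k = 18,...,22: E = 23/5 + 23/4 + 23/3 + 23/2 + 23/1 = 52.5167.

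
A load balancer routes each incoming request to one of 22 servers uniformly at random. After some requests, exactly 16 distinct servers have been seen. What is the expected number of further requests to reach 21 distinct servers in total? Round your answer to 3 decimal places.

With k distinct servers already seen, the next new one takes an expected 22/(22-k) requests.
Sum over k = 16,...,20: E = 22/6 + 22/5 + 22/4 + 22/3 + 22/2 = 31.9000.

31.900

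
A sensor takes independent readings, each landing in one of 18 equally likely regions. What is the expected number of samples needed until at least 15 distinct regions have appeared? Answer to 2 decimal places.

Going from k to k+1 distinct takes a geometric number of samples with mean 18/(18-k).
Sum over k = 0,...,14: E = 18/18 + 18/17 + 18/16 + ... + 18/5 + 18/4 = 29.912.

29.91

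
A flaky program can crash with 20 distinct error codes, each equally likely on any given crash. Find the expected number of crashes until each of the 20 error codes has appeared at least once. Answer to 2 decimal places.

71.95

The wait to go from k to k+1 distinct error codes is geometric with mean 20/(20-k).
E[T] = 20/20 + 20/19 + 20/18 + ... + 20/2 + 20/1 = 20·H_{20}.
H_{20} = 3.598, so E[T] = 71.955.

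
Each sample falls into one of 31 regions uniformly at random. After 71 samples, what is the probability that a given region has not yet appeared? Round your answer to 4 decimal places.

On each sample the fixed region fails to appear with probability 30/31.
P(still missing after 71) = (30/31)^71 = 0.09748.

0.0975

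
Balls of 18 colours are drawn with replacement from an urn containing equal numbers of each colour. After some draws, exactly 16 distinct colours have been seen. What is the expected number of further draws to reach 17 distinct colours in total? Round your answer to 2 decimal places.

From k distinct to k+1 distinct takes on average 18/(18-k) draws.
Only the k = 16 term is needed: E = 18/2 = 9.000.

9.00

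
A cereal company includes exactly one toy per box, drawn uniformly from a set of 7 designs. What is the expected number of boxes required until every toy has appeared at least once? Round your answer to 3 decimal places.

18.150

After k distinct toys have appeared, the next box gives a new one with probability (7-k)/7, so the expected wait for the (k+1)-th is 7/(7-k).
E[T] = 7/7 + 7/6 + 7/5 + ... + 7/2 + 7/1 = 7·H_{7}.
H_{7} = 2.5929, so E[T] = 18.1500.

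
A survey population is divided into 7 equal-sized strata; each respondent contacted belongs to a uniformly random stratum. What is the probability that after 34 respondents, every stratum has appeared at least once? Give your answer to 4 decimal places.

By inclusion–exclusion over which strata are missing,
P(all seen) = Σ_{j=0}^{7} (-1)^j C(7,j)((7-j)/7)^34
= 1.00000 - 0.03706 + 0.00023 - 0.00000 + 0.00000 - 0.00000 + 0.00000 - 0.00000
= 0.96317.

0.9632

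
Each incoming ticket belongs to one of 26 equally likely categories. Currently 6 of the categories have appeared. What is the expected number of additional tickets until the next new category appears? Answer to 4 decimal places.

1.3000

Each ticket yields a new category with probability (26-6)/26 = 20/26, so the wait is geometric with mean 26/20.
E = 26/20 = 1.30000.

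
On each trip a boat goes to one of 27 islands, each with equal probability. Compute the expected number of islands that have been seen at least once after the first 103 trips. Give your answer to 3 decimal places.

26.446

For each island, P(seen in 103 trips) = 1 - (26/27)^103 = 0.9795.
By linearity of expectation, E[distinct seen] = 27·(1 - (26/27)^103) = 26.4465.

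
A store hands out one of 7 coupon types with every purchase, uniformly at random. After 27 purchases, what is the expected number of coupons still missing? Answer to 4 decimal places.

0.1090

For each coupon, P(unseen after 27) = (6/7)^27 = 0.01558.
By linearity of expectation, E[unseen] = 7·(6/7)^27 = 0.10903.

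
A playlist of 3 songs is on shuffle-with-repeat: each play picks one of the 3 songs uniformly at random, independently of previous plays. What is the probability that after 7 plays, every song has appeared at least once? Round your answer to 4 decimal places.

By inclusion–exclusion over which songs are missing,
P(all seen) = Σ_{j=0}^{3} (-1)^j C(3,j)((3-j)/3)^7
= 1.00000 - 0.17558 + 0.00137 - 0.00000
= 0.82579.

0.8258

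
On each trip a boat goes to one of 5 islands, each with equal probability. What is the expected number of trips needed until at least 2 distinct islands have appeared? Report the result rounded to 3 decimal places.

2.250

With k distinct islands already seen, the next new one arrives after an expected 5/(5-k) trips.
Sum over k = 0,...,1: E = 5/5 + 5/4 = 2.2500.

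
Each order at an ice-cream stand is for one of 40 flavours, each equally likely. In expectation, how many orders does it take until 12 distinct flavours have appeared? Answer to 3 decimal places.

14.055

With k distinct flavours already seen, the next new one arrives after an expected 40/(40-k) orders.
Sum over k = 0,...,11: E = 40/40 + 40/39 + 40/38 + ... + 40/30 + 40/29 = 14.0549.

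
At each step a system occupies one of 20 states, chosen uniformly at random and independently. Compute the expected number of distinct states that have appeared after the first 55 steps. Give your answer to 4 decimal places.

18.8092

For each state, P(seen in 55 steps) = 1 - (19/20)^55 = 0.94046.
By linearity of expectation, E[distinct seen] = 20·(1 - (19/20)^55) = 18.80923.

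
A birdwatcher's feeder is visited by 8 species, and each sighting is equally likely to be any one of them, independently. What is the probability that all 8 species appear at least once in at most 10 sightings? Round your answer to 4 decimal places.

Let A_i be the event that species i is missing after 10 sightings. By inclusion–exclusion on the A_i,
P(all seen) = Σ_{j=0}^{8} (-1)^j C(8,j)((8-j)/8)^10
= 1.00000 - 2.10460 + 1.57678 - 0.50932 + 0.06836 - 0.00308 + 0.00003 - 0.00000 + 0.00000
= 0.02816.

0.0282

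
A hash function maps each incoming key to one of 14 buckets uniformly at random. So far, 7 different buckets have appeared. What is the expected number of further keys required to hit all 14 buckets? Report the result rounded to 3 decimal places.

36.300

The wait to go from k to k+1 distinct buckets is geometric with mean 14/(14-k).
Sum over k = 7,...,13: E = 14/7 + 14/6 + 14/5 + ... + 14/2 + 14/1 = 36.3000.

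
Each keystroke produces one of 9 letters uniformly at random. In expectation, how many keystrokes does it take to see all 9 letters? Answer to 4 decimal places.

The wait to go from k to k+1 distinct letters is geometric with mean 9/(9-k).
E[T] = 9/9 + 9/8 + 9/7 + ... + 9/2 + 9/1 = 9·H_{9}.
H_{9} = 2.82897, so E[T] = 25.46071.

25.4607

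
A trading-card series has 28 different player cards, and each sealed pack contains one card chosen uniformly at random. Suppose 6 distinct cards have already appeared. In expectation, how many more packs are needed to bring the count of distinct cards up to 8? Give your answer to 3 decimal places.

The wait to go from k to k+1 distinct cards is geometric with mean 28/(28-k).
Sum over k = 6,...,7: E = 28/22 + 28/21 = 2.6061.

2.606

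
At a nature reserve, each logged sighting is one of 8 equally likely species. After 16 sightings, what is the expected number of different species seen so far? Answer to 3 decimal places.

For each species, P(seen in 16 sightings) = 1 - (7/8)^16 = 0.8819.
By linearity of expectation, E[distinct seen] = 8·(1 - (7/8)^16) = 7.0555.

7.055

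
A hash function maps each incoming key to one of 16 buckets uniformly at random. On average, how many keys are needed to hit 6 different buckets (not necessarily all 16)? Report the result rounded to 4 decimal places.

7.2282

With k distinct buckets already seen, the next new one arrives after an expected 16/(16-k) keys.
Sum over k = 0,...,5: E = 16/16 + 16/15 + 16/14 + 16/13 + 16/12 + 16/11 = 7.22817.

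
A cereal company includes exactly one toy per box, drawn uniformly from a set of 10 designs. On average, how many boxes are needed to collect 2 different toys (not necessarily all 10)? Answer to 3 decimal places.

Going from k to k+1 distinct takes a geometric number of boxes with mean 10/(10-k).
Sum over k = 0,...,1: E = 10/10 + 10/9 = 2.1111.

2.111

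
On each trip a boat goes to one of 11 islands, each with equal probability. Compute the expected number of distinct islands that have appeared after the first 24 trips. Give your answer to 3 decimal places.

For each island, P(seen in 24 trips) = 1 - (10/11)^24 = 0.8985.
By linearity of expectation, E[distinct seen] = 11·(1 - (10/11)^24) = 9.8832.

9.883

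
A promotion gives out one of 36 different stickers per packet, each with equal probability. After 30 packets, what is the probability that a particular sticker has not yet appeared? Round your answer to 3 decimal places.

0.430

On each packet the fixed sticker fails to appear with probability 35/36.
P(still missing after 30) = (35/36)^30 = 0.4295.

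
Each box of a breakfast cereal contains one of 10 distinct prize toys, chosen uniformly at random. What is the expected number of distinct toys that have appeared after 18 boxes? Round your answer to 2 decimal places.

8.50

For each toy, P(seen in 18 boxes) = 1 - (9/10)^18 = 0.850.
By linearity of expectation, E[distinct seen] = 10·(1 - (9/10)^18) = 8.499.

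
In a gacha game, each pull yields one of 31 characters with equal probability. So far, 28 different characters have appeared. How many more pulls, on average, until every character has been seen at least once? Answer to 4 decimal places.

The wait to go from k to k+1 distinct characters is geometric with mean 31/(31-k).
Sum over k = 28,...,30: E = 31/3 + 31/2 + 31/1 = 56.83333.

56.8333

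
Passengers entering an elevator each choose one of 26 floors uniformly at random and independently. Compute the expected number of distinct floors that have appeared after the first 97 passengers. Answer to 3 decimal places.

25.421

For each floor, P(seen in 97 passengers) = 1 - (25/26)^97 = 0.9777.
By linearity of expectation, E[distinct seen] = 26·(1 - (25/26)^97) = 25.4209.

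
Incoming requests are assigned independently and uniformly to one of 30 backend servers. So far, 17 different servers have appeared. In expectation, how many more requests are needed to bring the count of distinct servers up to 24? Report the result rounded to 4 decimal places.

The wait to go from k to k+1 distinct servers is geometric with mean 30/(30-k).
Sum over k = 17,...,23: E = 30/13 + 30/12 + 30/11 + ... + 30/8 + 30/7 = 21.90401.

21.9040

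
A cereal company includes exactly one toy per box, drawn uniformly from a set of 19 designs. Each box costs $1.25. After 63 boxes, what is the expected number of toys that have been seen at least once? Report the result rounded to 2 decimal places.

For each toy, P(seen in 63 boxes) = 1 - (18/19)^63 = 0.967.
By linearity of expectation, E[distinct seen] = 19·(1 - (18/19)^63) = 18.370.

18.37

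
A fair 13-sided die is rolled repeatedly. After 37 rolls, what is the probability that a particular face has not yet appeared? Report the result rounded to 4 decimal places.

0.0517

Each roll misses the fixed face with probability (13-1)/13 = 12/13, independently.
P(still missing after 37) = (12/13)^37 = 0.05174.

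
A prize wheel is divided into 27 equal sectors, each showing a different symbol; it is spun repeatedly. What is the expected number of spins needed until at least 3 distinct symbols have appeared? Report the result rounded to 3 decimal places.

With k distinct symbols already seen, the next new one arrives after an expected 27/(27-k) spins.
Sum over k = 0,...,2: E = 27/27 + 27/26 + 27/25 = 3.1185.

3.118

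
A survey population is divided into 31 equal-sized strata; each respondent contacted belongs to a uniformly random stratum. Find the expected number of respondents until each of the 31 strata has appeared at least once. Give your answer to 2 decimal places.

Split into phases: going from k distinct to k+1 distinct takes on average 31/(31-k) respondents.
E[T] = 31/31 + 31/30 + 31/29 + ... + 31/2 + 31/1 = 31·H_{31}.
H_{31} = 4.027, so E[T] = 124.845.

124.84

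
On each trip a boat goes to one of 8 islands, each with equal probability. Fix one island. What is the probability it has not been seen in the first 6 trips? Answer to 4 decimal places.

0.4488

On each trip the fixed island fails to appear with probability 7/8.
P(still missing after 6) = (7/8)^6 = 0.44880.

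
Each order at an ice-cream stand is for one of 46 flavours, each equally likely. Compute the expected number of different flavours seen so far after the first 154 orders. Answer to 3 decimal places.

For each flavour, P(seen in 154 orders) = 1 - (45/46)^154 = 0.9661.
By linearity of expectation, E[distinct seen] = 46·(1 - (45/46)^154) = 44.4412.

44.441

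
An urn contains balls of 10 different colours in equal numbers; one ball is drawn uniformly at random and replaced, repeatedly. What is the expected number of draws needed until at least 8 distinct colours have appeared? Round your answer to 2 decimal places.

14.29

With k distinct colours already seen, the next new one arrives after an expected 10/(10-k) draws.
Sum over k = 0,...,7: E = 10/10 + 10/9 + 10/8 + ... + 10/4 + 10/3 = 14.290.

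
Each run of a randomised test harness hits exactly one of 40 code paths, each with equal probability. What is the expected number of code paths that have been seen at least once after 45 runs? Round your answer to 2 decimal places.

For each code path, P(seen in 45 runs) = 1 - (39/40)^45 = 0.680.
By linearity of expectation, E[distinct seen] = 40·(1 - (39/40)^45) = 27.198.

27.20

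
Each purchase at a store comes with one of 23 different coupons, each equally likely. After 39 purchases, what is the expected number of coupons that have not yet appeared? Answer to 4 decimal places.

4.0628

For each coupon, P(unseen after 39) = (22/23)^39 = 0.17664.
By linearity of expectation, E[unseen] = 23·(22/23)^39 = 4.06281.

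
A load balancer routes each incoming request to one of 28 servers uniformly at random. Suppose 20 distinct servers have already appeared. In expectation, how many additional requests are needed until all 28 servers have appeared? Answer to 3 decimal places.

76.100

The wait to go from k to k+1 distinct servers is geometric with mean 28/(28-k).
Sum over k = 20,...,27: E = 28/8 + 28/7 + 28/6 + ... + 28/2 + 28/1 = 76.1000.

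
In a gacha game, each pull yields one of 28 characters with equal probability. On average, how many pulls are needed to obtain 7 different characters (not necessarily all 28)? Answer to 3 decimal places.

With k distinct characters already seen, the next new one arrives after an expected 28/(28-k) pulls.
Sum over k = 0,...,6: E = 28/28 + 28/27 + 28/26 + ... + 28/23 + 28/22 = 7.8907.

7.891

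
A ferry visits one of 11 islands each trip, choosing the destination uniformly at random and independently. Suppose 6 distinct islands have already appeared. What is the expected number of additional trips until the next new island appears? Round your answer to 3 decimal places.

2.200

The number of trips until the next new island is geometric with success probability 5/11, so its mean is 11/5.
E = 11/5 = 2.2000.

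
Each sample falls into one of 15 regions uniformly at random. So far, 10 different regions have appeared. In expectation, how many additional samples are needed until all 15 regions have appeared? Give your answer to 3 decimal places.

The wait to go from k to k+1 distinct regions is geometric with mean 15/(15-k).
Sum over k = 10,...,14: E = 15/5 + 15/4 + 15/3 + 15/2 + 15/1 = 34.2500.

34.250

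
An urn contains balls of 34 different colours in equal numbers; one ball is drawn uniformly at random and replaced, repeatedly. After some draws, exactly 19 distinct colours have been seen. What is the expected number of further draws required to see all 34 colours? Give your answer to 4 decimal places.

112.8198

From k distinct to k+1 distinct takes on average 34/(34-k) draws.
Sum over k = 19,...,33: E = 34/15 + 34/14 + 34/13 + ... + 34/2 + 34/1 = 112.81979.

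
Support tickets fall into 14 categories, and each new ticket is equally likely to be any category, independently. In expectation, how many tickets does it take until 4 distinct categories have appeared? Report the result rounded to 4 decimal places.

4.5163

Going from k to k+1 distinct takes a geometric number of tickets with mean 14/(14-k).
Sum over k = 0,...,3: E = 14/14 + 14/13 + 14/12 + 14/11 = 4.51632.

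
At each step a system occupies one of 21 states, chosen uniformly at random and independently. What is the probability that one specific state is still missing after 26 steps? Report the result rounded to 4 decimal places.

Each step misses the fixed state with probability (21-1)/21 = 20/21, independently.
P(still missing after 26) = (20/21)^26 = 0.28124.

0.2812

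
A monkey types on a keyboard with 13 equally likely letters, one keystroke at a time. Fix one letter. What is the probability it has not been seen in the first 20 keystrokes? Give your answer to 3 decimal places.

0.202

On each keystroke the fixed letter fails to appear with probability 12/13.
P(still missing after 20) = (12/13)^20 = 0.2017.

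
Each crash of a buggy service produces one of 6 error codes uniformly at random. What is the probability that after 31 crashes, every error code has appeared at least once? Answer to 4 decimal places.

0.9790

Let A_i be the event that error code i is missing after 31 crashes. By inclusion–exclusion on the A_i,
P(all seen) = Σ_{j=0}^{6} (-1)^j C(6,j)((6-j)/6)^31
= 1.00000 - 0.02106 + 0.00005 - 0.00000 + 0.00000 - 0.00000 + 0.00000
= 0.97899.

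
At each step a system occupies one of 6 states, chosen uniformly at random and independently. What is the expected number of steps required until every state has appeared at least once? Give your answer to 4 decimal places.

After k distinct states have appeared, the next step gives a new one with probability (6-k)/6, so the expected wait for the (k+1)-th is 6/(6-k).
E[T] = 6/6 + 6/5 + 6/4 + 6/3 + 6/2 + 6/1 = 6·H_{6}.
H_{6} = 2.45000, so E[T] = 14.70000.

14.7000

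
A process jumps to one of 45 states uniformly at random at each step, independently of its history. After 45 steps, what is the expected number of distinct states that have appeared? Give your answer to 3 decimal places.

For each state, P(seen in 45 steps) = 1 - (44/45)^45 = 0.6362.
By linearity of expectation, E[distinct seen] = 45·(1 - (44/45)^45) = 28.6311.

28.631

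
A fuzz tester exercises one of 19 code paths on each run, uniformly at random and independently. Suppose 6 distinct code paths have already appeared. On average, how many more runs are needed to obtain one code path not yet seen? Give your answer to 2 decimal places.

The number of runs until the next new code path is geometric with success probability 13/19, so its mean is 19/13.
E = 19/13 = 1.462.

1.46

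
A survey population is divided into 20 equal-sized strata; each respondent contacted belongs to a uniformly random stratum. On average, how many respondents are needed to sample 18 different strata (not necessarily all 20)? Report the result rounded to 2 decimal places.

With k distinct strata already seen, the next new one arrives after an expected 20/(20-k) respondents.
Sum over k = 0,...,17: E = 20/20 + 20/19 + 20/18 + ... + 20/4 + 20/3 = 41.955.

41.95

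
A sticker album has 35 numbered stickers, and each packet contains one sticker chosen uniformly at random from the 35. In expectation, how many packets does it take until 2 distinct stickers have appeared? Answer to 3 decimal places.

With k distinct stickers already seen, the next new one arrives after an expected 35/(35-k) packets.
Sum over k = 0,...,1: E = 35/35 + 35/34 = 2.0294.

2.029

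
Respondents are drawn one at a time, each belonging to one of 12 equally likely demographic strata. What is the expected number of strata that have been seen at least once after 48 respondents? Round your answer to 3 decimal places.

11.816

For each stratum, P(seen in 48 respondents) = 1 - (11/12)^48 = 0.9846.
By linearity of expectation, E[distinct seen] = 12·(1 - (11/12)^48) = 11.8158.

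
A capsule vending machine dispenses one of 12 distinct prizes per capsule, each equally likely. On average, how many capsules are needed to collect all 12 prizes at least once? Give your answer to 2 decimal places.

37.24

After k distinct prizes have appeared, the next capsule gives a new one with probability (12-k)/12, so the expected wait for the (k+1)-th is 12/(12-k).
E[T] = 12/12 + 12/11 + 12/10 + ... + 12/2 + 12/1 = 12·H_{12}.
H_{12} = 3.103, so E[T] = 37.239.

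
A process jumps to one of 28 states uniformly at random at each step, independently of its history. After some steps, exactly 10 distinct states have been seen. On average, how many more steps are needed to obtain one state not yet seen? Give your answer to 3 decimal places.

1.556

Each step yields a new state with probability (28-10)/28 = 18/28, so the wait is geometric with mean 28/18.
E = 28/18 = 1.5556.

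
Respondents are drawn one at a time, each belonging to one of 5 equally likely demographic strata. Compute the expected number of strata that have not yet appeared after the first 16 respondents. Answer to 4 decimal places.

0.1407

For each stratum, P(unseen after 16) = (4/5)^16 = 0.02815.
By linearity of expectation, E[unseen] = 5·(4/5)^16 = 0.14074.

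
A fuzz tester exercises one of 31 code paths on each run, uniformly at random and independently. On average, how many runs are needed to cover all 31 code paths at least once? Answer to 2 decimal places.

After k distinct code paths have appeared, the next run gives a new one with probability (31-k)/31, so the expected wait for the (k+1)-th is 31/(31-k).
E[T] = 31/31 + 31/30 + 31/29 + ... + 31/2 + 31/1 = 31·H_{31}.
H_{31} = 4.027, so E[T] = 124.845.

124.84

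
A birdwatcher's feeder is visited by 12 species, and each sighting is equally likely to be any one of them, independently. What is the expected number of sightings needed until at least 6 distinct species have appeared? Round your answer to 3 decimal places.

With k distinct species already seen, the next new one arrives after an expected 12/(12-k) sightings.
Sum over k = 0,...,5: E = 12/12 + 12/11 + 12/10 + 12/9 + 12/8 + 12/7 = 7.8385.

7.839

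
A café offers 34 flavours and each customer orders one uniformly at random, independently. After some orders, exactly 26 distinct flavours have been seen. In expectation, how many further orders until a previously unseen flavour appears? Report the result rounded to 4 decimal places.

The number of orders until the next new flavour is geometric with success probability 8/34, so its mean is 34/8.
E = 34/8 = 4.25000.

4.2500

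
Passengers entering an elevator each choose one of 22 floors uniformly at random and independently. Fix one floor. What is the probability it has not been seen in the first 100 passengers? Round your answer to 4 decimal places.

0.0095

On each passenger the fixed floor fails to appear with probability 21/22.
P(still missing after 100) = (21/22)^100 = 0.00954.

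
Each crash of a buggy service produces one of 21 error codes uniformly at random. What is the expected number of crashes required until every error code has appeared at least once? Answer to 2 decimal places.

76.55

The wait to go from k to k+1 distinct error codes is geometric with mean 21/(21-k).
E[T] = 21/21 + 21/20 + 21/19 + ... + 21/2 + 21/1 = 21·H_{21}.
H_{21} = 3.645, so E[T] = 76.553.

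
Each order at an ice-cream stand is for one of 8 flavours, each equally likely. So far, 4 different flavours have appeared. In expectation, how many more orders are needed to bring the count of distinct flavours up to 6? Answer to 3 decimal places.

4.667

The wait to go from k to k+1 distinct flavours is geometric with mean 8/(8-k).
Sum over k = 4,...,5: E = 8/4 + 8/3 = 4.6667.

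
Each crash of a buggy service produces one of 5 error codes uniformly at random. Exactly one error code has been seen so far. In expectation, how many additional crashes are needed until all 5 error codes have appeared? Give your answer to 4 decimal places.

10.4167

From k distinct to k+1 distinct takes on average 5/(5-k) crashes.
Sum over k = 1,...,4: E = 5/4 + 5/3 + 5/2 + 5/1 = 10.41667.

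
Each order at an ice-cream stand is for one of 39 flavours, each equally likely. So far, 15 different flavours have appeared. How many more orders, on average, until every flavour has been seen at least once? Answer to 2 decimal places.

From k distinct to k+1 distinct takes on average 39/(39-k) orders.
Sum over k = 15,...,38: E = 39/24 + 39/23 + 39/22 + ... + 39/2 + 39/1 = 147.262.

147.26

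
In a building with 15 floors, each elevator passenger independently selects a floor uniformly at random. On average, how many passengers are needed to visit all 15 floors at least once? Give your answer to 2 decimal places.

49.77

After k distinct floors have appeared, the next passenger gives a new one with probability (15-k)/15, so the expected wait for the (k+1)-th is 15/(15-k).
E[T] = 15/15 + 15/14 + 15/13 + ... + 15/2 + 15/1 = 15·H_{15}.
H_{15} = 3.318, so E[T] = 49.773.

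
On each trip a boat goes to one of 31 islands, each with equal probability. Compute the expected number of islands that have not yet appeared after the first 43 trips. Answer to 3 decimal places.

For each island, P(unseen after 43) = (30/31)^43 = 0.2442.
By linearity of expectation, E[unseen] = 31·(30/31)^43 = 7.5687.

7.569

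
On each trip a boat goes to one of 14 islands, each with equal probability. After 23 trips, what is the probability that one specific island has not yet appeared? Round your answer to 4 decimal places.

Each trip misses the fixed island with probability (14-1)/14 = 13/14, independently.
P(still missing after 23) = (13/14)^23 = 0.18187.

0.1819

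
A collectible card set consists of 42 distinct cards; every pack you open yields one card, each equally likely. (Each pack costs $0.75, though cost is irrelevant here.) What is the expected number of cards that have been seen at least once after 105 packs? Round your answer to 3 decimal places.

38.655

For each card, P(seen in 105 packs) = 1 - (41/42)^105 = 0.9204.
By linearity of expectation, E[distinct seen] = 42·(1 - (41/42)^105) = 38.6551.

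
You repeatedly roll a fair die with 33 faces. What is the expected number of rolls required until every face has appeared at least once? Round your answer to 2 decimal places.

After k distinct faces have appeared, the next roll gives a new one with probability (33-k)/33, so the expected wait for the (k+1)-th is 33/(33-k).
E[T] = 33/33 + 33/32 + 33/31 + ... + 33/2 + 33/1 = 33·H_{33}.
H_{33} = 4.089, so E[T] = 134.930.

134.93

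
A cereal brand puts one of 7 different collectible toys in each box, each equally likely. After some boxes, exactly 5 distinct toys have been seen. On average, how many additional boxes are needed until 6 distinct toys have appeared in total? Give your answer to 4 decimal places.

3.5000

From k distinct to k+1 distinct takes on average 7/(7-k) boxes.
Only the k = 5 term is needed: E = 7/2 = 3.50000.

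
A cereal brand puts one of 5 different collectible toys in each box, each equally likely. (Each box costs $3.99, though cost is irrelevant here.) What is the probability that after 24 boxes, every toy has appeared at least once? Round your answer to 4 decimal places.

By inclusion–exclusion over which toys are missing,
P(all seen) = Σ_{j=0}^{5} (-1)^j C(5,j)((5-j)/5)^24
= 1.00000 - 0.02361 + 0.00005 - 0.00000 + 0.00000 - 0.00000
= 0.97644.

0.9764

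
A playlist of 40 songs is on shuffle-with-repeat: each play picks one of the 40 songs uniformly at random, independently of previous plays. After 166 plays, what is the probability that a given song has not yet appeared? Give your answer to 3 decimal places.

Each play misses the fixed song with probability (40-1)/40 = 39/40, independently.
P(still missing after 166) = (39/40)^166 = 0.0150.

0.015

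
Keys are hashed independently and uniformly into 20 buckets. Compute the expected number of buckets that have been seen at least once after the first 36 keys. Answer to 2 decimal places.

For each bucket, P(seen in 36 keys) = 1 - (19/20)^36 = 0.842.
By linearity of expectation, E[distinct seen] = 20·(1 - (19/20)^36) = 16.844.

16.84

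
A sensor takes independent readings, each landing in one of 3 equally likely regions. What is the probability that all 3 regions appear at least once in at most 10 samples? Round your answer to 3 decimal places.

Let A_i be the event that region i is missing after 10 samples. By inclusion–exclusion on the A_i,
P(all seen) = Σ_{j=0}^{3} (-1)^j C(3,j)((3-j)/3)^10
= 1.0000 - 0.0520 + 0.0001 - 0.0000
= 0.9480.

0.948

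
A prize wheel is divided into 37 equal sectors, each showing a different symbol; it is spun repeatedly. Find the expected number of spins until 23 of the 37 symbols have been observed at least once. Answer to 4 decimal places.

Going from k to k+1 distinct takes a geometric number of spins with mean 37/(37-k).
Sum over k = 0,...,22: E = 37/37 + 37/36 + 37/35 + ... + 37/16 + 37/15 = 35.15088.

35.1509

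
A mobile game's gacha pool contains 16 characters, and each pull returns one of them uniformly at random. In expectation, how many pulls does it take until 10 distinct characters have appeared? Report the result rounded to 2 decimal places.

With k distinct characters already seen, the next new one arrives after an expected 16/(16-k) pulls.
Sum over k = 0,...,9: E = 16/16 + 16/15 + 16/14 + ... + 16/8 + 16/7 = 14.892.

14.89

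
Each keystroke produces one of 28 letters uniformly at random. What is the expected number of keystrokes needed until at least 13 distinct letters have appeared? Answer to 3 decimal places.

With k distinct letters already seen, the next new one arrives after an expected 28/(28-k) keystrokes.
Sum over k = 0,...,12: E = 28/28 + 28/27 + 28/26 + ... + 28/17 + 28/16 = 17.0504.

17.050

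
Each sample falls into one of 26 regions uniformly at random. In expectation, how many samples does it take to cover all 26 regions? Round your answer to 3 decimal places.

After k distinct regions have appeared, the next sample gives a new one with probability (26-k)/26, so the expected wait for the (k+1)-th is 26/(26-k).
E[T] = 26/26 + 26/25 + 26/24 + ... + 26/2 + 26/1 = 26·H_{26}.
H_{26} = 3.8544, so E[T] = 100.2149.

100.215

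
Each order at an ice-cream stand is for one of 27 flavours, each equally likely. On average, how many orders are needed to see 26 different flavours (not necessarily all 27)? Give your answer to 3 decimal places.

With k distinct flavours already seen, the next new one arrives after an expected 27/(27-k) orders.
Sum over k = 0,...,25: E = 27/27 + 27/26 + 27/25 + ... + 27/3 + 27/2 = 78.0693.

78.069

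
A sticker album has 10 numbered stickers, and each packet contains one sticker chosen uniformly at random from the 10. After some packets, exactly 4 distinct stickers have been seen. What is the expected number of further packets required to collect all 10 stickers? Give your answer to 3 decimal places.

The wait to go from k to k+1 distinct stickers is geometric with mean 10/(10-k).
Sum over k = 4,...,9: E = 10/6 + 10/5 + 10/4 + 10/3 + 10/2 + 10/1 = 24.5000.

24.500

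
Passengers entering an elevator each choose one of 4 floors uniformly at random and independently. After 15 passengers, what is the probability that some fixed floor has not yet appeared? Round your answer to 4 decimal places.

Each passenger misses the fixed floor with probability (4-1)/4 = 3/4, independently.
P(still missing after 15) = (3/4)^15 = 0.01336.

0.0134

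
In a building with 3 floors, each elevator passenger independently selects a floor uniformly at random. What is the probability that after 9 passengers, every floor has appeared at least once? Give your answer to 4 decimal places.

Let A_i be the event that floor i is missing after 9 passengers. By inclusion–exclusion on the A_i,
P(all seen) = Σ_{j=0}^{3} (-1)^j C(3,j)((3-j)/3)^9
= 1.00000 - 0.07804 + 0.00015 - 0.00000
= 0.92212.

0.9221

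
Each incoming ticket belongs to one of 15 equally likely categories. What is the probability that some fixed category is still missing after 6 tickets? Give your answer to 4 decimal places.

0.6610

Each ticket misses the fixed category with probability (15-1)/15 = 14/15, independently.
P(still missing after 6) = (14/15)^6 = 0.66103.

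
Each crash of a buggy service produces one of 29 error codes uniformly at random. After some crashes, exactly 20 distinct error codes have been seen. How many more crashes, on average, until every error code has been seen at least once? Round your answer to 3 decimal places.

82.040

From k distinct to k+1 distinct takes on average 29/(29-k) crashes.
Sum over k = 20,...,28: E = 29/9 + 29/8 + 29/7 + ... + 29/2 + 29/1 = 82.0401.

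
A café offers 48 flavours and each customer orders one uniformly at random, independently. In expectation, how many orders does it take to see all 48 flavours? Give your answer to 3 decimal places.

214.022

The wait to go from k to k+1 distinct flavours is geometric with mean 48/(48-k).
E[T] = 48/48 + 48/47 + 48/46 + ... + 48/2 + 48/1 = 48·H_{48}.
H_{48} = 4.4588, so E[T] = 214.0223.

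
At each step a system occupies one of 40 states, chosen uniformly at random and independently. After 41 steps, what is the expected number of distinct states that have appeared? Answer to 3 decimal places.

For each state, P(seen in 41 steps) = 1 - (39/40)^41 = 0.6458.
By linearity of expectation, E[distinct seen] = 40·(1 - (39/40)^41) = 25.8339.

25.834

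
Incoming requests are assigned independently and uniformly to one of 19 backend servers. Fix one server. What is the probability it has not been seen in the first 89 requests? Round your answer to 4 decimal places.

Each request misses the fixed server with probability (19-1)/19 = 18/19, independently.
P(still missing after 89) = (18/19)^89 = 0.00813.

0.0081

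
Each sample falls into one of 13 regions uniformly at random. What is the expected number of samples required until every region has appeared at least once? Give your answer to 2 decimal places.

Split into phases: going from k distinct to k+1 distinct takes on average 13/(13-k) samples.
E[T] = 13/13 + 13/12 + 13/11 + ... + 13/2 + 13/1 = 13·H_{13}.
H_{13} = 3.180, so E[T] = 41.342.

41.34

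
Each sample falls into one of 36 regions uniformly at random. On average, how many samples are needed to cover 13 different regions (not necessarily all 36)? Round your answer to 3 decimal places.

15.850

Going from k to k+1 distinct takes a geometric number of samples with mean 36/(36-k).
Sum over k = 0,...,12: E = 36/36 + 36/35 + 36/34 + ... + 36/25 + 36/24 = 15.8496.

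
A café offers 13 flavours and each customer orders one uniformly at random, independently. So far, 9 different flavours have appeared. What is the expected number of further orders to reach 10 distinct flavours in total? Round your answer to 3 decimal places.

3.250

The wait to go from k to k+1 distinct flavours is geometric with mean 13/(13-k).
Only the k = 9 term is needed: E = 13/4 = 3.2500.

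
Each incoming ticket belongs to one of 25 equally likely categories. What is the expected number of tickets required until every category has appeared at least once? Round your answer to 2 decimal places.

The wait to go from k to k+1 distinct categories is geometric with mean 25/(25-k).
E[T] = 25/25 + 25/24 + 25/23 + ... + 25/2 + 25/1 = 25·H_{25}.
H_{25} = 3.816, so E[T] = 95.399.

95.40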